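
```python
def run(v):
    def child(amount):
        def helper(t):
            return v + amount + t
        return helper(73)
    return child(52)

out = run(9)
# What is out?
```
134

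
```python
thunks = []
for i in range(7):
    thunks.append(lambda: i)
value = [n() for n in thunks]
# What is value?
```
[6, 6, 6, 6, 6, 6, 6]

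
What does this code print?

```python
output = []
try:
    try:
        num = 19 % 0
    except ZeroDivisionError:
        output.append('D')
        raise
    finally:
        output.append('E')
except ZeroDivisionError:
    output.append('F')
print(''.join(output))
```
DEF

finally runs before re-raised exception propagates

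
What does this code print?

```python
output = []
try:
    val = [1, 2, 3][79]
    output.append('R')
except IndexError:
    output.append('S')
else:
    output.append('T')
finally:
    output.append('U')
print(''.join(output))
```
SU

Exception: except runs, else skipped, finally runs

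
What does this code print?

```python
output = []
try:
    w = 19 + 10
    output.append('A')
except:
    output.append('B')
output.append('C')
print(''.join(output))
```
AC

No exception, try block completes normally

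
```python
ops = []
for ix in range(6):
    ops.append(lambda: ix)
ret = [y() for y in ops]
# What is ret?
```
[5, 5, 5, 5, 5, 5]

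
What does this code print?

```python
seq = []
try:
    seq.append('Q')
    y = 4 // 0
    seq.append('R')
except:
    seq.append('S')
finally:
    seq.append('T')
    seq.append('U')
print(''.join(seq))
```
QSTU

Code before exception runs, then except, then all of finally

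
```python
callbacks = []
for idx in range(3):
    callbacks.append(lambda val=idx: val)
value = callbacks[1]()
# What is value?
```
1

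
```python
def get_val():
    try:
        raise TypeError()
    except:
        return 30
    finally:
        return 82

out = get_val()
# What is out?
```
82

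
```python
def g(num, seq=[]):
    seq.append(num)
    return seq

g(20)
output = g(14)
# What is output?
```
[20, 14]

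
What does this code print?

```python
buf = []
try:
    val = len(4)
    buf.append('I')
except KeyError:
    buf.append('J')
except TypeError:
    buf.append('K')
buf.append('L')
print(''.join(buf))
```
KL

TypeError is caught by its specific handler, not KeyError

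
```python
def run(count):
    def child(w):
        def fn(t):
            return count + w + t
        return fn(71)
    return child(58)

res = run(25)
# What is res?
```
154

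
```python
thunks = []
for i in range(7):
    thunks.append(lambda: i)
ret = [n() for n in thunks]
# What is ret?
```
[6, 6, 6, 6, 6, 6, 6]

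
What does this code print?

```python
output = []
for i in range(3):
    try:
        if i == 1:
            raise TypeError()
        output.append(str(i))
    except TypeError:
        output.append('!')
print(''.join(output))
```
0!2

Exception on i=1 caught, loop continues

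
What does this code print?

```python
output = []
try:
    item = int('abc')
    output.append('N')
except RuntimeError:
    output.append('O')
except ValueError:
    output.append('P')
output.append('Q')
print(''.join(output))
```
PQ

ValueError is caught by its specific handler, not RuntimeError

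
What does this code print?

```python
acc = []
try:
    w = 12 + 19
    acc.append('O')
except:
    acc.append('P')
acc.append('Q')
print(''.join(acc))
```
OQ

No exception, try block completes normally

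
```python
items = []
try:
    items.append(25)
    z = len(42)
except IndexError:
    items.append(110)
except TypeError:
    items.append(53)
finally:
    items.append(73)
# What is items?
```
[25, 53, 73]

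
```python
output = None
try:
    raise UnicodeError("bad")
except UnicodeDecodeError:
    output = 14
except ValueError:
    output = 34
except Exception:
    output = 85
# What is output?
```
34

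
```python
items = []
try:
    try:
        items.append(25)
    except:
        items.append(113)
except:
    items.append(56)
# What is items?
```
[25]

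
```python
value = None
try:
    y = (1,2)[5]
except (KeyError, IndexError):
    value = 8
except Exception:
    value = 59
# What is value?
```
8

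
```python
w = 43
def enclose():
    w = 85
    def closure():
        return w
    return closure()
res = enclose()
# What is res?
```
85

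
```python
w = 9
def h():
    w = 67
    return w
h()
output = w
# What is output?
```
9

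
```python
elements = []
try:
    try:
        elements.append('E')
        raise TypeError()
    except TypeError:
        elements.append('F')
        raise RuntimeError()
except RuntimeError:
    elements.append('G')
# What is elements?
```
['E', 'F', 'G']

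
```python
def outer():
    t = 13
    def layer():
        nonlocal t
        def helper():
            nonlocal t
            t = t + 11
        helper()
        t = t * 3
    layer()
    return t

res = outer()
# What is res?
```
72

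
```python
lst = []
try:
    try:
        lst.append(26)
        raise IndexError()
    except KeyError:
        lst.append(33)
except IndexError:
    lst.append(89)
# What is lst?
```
[26, 89]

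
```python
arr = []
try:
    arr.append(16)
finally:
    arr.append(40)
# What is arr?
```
[16, 40]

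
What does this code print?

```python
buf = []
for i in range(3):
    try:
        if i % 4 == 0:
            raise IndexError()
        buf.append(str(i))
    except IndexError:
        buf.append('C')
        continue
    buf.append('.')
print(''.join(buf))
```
C1.2.

continue in except skips rest of loop body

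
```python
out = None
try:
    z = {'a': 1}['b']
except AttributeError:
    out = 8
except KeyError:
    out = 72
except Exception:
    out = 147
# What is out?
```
72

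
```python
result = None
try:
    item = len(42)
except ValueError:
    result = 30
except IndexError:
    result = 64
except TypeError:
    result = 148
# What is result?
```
148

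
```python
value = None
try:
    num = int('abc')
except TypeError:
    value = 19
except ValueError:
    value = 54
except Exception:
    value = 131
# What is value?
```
54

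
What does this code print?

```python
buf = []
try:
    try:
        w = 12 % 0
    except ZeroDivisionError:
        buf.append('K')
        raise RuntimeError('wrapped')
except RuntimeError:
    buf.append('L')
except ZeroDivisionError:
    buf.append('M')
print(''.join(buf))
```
KL

New RuntimeError raised, caught by outer RuntimeError handler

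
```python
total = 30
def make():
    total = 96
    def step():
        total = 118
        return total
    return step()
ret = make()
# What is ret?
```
118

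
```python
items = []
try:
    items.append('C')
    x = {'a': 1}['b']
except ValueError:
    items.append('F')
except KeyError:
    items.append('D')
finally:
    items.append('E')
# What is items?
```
['C', 'D', 'E']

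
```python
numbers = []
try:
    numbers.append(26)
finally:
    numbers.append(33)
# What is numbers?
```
[26, 33]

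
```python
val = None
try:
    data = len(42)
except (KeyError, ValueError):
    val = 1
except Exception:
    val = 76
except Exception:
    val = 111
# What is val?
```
76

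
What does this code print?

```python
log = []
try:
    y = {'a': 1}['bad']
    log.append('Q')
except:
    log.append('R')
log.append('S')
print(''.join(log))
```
RS

Exception raised in try, caught by bare except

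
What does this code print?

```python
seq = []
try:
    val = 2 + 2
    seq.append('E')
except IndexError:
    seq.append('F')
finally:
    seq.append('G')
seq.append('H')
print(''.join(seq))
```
EGH

finally runs after normal execution too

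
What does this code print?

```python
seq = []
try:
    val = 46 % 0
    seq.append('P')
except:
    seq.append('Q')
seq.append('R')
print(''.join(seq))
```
QR

Exception raised in try, caught by bare except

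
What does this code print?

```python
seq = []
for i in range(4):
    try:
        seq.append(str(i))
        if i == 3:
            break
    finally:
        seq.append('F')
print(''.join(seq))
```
0F1F2F3F

finally runs even when breaking out of loop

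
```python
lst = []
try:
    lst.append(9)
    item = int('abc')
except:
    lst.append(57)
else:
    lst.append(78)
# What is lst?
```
[9, 57]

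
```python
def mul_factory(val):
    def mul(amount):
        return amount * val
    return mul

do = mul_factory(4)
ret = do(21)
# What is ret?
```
84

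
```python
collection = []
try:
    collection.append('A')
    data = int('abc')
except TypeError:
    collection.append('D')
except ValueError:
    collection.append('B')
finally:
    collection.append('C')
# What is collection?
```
['A', 'B', 'C']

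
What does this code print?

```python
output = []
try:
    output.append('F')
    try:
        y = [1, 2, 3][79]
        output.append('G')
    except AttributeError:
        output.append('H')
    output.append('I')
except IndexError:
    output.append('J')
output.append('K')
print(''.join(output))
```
FJK

Inner handler doesn't match, propagates to outer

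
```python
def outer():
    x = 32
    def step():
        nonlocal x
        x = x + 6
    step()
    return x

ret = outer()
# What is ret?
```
38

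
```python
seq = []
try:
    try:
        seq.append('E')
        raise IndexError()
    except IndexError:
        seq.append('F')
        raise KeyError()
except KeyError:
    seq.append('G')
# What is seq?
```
['E', 'F', 'G']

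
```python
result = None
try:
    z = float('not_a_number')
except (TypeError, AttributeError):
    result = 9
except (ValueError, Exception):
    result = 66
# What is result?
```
66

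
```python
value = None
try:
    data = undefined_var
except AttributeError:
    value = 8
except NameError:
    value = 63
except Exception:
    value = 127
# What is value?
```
63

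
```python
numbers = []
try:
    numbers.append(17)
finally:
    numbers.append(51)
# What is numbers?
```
[17, 51]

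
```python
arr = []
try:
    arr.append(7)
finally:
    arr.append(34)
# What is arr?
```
[7, 34]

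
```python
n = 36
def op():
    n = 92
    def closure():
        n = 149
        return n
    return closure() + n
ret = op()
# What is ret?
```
241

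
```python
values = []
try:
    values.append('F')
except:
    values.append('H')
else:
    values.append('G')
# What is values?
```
['F', 'G']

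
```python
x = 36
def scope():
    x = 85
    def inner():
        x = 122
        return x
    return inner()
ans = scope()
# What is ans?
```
122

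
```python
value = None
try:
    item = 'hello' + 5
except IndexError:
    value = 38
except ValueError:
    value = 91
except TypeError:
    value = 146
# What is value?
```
146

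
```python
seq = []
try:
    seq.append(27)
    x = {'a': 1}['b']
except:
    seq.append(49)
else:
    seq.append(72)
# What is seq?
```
[27, 49]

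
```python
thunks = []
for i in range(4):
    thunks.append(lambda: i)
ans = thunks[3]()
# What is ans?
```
3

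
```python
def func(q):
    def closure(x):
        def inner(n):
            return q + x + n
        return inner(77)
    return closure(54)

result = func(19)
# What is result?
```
150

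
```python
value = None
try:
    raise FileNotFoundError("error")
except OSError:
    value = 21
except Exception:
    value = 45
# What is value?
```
21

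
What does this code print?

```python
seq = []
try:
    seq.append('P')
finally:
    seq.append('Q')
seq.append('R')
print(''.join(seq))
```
PQR

try/finally without except, no exception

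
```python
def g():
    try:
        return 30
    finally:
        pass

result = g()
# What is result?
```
30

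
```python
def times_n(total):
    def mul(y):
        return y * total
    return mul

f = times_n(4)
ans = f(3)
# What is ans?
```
12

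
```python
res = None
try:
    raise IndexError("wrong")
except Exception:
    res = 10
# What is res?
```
10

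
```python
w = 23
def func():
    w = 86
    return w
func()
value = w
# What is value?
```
23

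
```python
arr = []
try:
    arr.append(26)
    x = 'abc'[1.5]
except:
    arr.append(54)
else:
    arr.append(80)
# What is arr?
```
[26, 54]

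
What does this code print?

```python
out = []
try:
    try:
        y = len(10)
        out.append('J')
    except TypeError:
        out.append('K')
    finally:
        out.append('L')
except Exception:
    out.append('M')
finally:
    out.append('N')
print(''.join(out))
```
KLN

Both finally blocks run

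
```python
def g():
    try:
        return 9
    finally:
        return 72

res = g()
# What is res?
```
72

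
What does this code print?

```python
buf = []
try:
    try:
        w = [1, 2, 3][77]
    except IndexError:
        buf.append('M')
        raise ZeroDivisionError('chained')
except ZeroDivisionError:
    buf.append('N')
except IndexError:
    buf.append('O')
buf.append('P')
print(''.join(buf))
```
MNP

ZeroDivisionError raised and caught, original IndexError not re-raised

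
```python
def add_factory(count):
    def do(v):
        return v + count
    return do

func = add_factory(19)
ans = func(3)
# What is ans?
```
22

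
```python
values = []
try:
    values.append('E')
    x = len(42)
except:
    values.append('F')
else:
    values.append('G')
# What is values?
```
['E', 'F']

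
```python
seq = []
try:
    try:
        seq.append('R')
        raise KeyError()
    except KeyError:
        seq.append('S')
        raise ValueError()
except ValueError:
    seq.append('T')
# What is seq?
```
['R', 'S', 'T']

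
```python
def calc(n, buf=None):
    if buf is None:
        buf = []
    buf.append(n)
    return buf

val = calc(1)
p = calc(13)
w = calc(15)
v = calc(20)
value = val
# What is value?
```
[1]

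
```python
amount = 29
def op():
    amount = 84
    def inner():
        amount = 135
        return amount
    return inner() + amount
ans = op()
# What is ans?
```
219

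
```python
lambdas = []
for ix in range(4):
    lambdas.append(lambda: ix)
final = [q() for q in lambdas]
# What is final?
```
[3, 3, 3, 3]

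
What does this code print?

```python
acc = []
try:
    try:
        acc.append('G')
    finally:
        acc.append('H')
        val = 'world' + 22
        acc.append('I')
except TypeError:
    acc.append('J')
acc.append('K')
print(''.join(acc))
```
GHJK

Exception in inner finally caught by outer except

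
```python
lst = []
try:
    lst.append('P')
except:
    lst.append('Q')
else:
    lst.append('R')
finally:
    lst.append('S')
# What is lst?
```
['P', 'R', 'S']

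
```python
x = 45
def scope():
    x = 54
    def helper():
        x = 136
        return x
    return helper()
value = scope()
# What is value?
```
136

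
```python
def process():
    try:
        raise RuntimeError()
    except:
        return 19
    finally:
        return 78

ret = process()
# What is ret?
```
78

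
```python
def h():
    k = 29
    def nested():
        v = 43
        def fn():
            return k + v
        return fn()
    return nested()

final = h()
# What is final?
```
72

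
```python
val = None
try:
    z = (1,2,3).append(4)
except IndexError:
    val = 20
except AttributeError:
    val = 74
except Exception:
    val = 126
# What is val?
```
74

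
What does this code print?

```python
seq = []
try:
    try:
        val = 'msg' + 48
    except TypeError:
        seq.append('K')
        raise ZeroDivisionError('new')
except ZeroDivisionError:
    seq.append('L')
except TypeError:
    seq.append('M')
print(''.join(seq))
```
KL

New ZeroDivisionError raised, caught by outer ZeroDivisionError handler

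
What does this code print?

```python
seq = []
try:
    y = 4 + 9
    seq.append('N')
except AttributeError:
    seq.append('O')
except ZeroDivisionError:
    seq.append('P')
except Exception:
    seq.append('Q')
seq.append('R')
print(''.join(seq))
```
NR

No exception, try block completes normally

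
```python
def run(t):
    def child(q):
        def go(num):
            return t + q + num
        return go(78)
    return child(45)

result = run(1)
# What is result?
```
124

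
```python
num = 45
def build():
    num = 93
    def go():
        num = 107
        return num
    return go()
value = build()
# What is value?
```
107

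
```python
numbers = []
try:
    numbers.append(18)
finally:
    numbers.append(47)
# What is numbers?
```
[18, 47]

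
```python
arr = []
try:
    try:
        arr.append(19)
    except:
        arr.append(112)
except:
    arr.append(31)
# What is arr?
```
[19]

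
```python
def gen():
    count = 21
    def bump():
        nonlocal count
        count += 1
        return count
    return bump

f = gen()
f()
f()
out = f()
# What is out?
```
24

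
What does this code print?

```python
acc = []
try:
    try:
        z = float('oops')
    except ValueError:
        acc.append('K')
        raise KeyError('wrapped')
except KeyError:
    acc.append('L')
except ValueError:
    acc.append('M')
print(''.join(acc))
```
KL

New KeyError raised, caught by outer KeyError handler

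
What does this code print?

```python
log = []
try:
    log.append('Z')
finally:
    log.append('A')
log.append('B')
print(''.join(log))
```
ZAB

try/finally without except, no exception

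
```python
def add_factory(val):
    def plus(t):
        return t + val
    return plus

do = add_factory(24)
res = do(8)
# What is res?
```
32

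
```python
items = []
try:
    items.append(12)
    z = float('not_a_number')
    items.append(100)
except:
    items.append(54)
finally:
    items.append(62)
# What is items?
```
[12, 54, 62]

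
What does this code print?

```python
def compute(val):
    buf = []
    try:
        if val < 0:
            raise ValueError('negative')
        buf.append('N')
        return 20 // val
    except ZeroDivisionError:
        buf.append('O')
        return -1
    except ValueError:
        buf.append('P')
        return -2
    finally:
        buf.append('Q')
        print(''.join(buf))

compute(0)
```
NOQ

val=0 causes ZeroDivisionError, caught, finally prints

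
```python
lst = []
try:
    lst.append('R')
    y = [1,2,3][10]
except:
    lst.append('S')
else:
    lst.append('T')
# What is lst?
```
['R', 'S']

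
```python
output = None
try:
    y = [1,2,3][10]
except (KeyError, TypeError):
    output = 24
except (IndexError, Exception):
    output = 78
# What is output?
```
78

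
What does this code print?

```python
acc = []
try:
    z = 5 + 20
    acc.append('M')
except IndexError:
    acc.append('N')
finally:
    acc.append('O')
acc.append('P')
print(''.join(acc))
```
MOP

finally runs after normal execution too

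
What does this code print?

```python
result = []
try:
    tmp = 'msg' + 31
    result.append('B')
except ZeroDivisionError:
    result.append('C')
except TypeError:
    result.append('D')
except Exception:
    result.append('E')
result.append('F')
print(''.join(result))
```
DF

TypeError matches before generic Exception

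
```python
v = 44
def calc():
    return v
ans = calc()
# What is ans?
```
44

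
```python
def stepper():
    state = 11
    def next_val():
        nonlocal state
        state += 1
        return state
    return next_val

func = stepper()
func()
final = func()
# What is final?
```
13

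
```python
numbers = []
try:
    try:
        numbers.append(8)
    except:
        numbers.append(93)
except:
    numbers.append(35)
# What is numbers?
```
[8]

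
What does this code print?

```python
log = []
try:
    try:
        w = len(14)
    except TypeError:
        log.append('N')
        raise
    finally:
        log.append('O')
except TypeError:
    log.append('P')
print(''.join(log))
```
NOP

finally runs before re-raised exception propagates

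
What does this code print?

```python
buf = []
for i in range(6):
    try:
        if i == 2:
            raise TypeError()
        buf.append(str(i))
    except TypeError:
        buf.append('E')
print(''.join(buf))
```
01E345

Exception on i=2 caught, loop continues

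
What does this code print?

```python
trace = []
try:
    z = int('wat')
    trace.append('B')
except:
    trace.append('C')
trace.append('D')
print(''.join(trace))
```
CD

Exception raised in try, caught by bare except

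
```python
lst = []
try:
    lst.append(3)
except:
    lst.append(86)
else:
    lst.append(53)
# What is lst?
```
[3, 53]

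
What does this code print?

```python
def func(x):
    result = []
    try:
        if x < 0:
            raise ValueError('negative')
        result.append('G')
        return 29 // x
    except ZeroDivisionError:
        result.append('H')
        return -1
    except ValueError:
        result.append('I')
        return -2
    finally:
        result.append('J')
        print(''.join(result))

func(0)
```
GHJ

x=0 causes ZeroDivisionError, caught, finally prints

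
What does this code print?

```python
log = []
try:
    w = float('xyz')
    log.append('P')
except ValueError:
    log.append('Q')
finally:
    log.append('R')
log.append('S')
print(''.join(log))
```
QRS

finally always runs, even after exception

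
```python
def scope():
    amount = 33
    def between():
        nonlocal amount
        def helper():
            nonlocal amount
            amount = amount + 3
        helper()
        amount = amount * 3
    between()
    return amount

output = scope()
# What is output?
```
108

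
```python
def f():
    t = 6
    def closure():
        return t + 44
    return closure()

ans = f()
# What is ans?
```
50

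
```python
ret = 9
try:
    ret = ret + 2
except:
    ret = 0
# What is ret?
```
11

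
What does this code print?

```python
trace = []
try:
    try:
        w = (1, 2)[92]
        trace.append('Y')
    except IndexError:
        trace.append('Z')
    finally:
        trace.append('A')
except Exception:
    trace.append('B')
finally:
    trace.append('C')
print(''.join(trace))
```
ZAC

Both finally blocks run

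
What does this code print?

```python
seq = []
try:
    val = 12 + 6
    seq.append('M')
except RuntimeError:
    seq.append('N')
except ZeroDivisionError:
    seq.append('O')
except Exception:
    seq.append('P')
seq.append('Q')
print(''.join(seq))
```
MQ

No exception, try block completes normally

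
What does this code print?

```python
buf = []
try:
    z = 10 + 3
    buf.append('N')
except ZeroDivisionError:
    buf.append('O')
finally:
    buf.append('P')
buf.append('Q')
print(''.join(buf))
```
NPQ

finally runs after normal execution too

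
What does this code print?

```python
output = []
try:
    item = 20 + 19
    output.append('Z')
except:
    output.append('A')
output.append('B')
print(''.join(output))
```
ZB

No exception, try block completes normally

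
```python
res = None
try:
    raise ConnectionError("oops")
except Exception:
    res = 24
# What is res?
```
24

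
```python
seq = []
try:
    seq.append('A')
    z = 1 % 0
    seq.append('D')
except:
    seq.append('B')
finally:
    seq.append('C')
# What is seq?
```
['A', 'B', 'C']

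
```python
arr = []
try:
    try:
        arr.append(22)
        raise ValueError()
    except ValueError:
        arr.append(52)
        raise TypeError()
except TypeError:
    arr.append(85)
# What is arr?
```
[22, 52, 85]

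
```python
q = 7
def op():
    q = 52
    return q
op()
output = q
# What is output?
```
7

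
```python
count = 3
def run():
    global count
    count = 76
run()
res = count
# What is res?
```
76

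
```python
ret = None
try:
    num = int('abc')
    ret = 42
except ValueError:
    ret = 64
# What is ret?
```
64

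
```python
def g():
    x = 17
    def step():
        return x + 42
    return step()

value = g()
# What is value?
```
59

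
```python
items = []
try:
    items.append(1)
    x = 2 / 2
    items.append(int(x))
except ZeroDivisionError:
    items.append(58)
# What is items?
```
[1, 1]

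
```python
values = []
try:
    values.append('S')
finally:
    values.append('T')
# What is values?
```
['S', 'T']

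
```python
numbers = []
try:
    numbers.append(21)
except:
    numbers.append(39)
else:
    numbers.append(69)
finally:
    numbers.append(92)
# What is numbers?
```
[21, 69, 92]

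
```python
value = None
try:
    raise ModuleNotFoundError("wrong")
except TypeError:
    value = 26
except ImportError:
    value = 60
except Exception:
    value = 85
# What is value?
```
60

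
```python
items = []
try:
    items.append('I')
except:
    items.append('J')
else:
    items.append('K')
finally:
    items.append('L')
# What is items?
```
['I', 'K', 'L']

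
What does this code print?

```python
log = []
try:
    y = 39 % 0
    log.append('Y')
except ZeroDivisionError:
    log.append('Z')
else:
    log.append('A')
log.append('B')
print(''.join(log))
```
ZB

else block skipped when exception is caught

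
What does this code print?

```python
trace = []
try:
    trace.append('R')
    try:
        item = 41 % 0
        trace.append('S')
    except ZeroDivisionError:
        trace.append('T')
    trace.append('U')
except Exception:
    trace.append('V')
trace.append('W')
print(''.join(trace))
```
RTUW

Inner exception caught by inner handler, outer continues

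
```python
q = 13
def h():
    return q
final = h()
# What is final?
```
13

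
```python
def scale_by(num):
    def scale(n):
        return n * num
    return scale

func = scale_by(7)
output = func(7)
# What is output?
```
49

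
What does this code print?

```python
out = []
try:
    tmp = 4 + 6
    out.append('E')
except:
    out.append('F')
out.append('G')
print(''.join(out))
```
EG

No exception, try block completes normally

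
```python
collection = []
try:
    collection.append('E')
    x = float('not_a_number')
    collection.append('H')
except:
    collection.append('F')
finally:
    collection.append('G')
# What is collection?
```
['E', 'F', 'G']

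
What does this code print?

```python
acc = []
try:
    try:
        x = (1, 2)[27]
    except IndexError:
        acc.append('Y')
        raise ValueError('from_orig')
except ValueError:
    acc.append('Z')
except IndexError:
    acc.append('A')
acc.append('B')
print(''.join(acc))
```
YZB

ValueError raised and caught, original IndexError not re-raised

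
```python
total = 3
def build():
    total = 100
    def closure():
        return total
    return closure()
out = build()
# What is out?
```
100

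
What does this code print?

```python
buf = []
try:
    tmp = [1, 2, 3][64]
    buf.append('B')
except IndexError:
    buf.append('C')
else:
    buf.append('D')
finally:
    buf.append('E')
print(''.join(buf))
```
CE

Exception: except runs, else skipped, finally runs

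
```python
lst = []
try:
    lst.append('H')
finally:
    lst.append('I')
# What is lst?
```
['H', 'I']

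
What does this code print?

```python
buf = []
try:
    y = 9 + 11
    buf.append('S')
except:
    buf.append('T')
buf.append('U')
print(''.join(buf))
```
SU

No exception, try block completes normally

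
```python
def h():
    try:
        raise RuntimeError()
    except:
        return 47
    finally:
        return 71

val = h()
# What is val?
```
71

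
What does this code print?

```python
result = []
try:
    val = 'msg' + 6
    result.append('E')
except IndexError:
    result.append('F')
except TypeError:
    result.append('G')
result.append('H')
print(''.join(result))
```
GH

TypeError is caught by its specific handler, not IndexError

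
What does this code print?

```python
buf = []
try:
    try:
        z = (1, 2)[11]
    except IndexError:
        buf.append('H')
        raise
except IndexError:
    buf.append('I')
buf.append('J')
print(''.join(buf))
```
HIJ

raise without argument re-raises current exception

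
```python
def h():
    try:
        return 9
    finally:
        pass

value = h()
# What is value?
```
9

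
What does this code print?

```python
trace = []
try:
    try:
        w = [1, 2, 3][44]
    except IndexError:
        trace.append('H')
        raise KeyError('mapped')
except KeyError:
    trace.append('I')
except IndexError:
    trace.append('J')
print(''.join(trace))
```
HI

New KeyError raised, caught by outer KeyError handler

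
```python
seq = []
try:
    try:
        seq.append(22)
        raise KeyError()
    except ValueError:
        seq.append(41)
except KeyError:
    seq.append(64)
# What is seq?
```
[22, 64]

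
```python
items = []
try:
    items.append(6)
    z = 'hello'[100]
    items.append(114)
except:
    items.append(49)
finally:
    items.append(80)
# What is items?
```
[6, 49, 80]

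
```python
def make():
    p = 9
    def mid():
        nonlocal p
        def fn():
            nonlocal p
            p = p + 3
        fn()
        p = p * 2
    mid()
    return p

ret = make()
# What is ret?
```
24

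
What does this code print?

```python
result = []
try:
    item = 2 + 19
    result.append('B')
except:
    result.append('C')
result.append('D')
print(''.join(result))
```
BD

No exception, try block completes normally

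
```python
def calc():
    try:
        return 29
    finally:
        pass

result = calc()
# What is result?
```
29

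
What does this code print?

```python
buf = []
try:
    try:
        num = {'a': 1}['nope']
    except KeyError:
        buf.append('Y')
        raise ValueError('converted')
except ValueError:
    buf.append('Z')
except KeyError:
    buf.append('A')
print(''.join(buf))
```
YZ

New ValueError raised, caught by outer ValueError handler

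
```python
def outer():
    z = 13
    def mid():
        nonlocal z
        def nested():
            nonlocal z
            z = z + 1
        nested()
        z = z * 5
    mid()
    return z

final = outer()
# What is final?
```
70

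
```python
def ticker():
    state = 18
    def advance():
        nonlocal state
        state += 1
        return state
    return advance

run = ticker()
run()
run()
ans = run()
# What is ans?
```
21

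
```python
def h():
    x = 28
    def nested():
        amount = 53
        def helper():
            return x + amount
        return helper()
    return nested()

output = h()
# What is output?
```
81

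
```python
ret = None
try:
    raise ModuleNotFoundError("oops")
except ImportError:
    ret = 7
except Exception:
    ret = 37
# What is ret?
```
7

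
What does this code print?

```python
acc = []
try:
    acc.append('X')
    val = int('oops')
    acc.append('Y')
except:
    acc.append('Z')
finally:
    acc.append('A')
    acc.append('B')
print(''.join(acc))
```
XZAB

Code before exception runs, then except, then all of finally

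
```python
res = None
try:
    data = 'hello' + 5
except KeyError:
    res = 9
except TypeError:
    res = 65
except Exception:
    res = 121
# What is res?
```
65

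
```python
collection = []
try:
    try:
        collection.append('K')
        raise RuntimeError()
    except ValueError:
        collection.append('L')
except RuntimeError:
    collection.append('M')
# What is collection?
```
['K', 'M']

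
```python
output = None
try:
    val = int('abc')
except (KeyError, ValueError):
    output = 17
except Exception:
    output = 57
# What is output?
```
17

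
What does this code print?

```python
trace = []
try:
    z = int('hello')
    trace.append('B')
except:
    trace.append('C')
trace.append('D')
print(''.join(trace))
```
CD

Exception raised in try, caught by bare except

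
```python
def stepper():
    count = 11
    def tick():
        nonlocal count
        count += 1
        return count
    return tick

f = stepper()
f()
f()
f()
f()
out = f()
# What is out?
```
16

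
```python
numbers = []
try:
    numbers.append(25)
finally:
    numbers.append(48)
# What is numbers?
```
[25, 48]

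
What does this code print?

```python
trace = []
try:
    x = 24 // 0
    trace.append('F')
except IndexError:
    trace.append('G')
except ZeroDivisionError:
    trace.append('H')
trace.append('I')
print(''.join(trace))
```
HI

ZeroDivisionError is caught by its specific handler, not IndexError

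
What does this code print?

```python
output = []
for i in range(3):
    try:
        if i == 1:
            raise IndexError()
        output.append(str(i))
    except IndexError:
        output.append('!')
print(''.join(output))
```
0!2

Exception on i=1 caught, loop continues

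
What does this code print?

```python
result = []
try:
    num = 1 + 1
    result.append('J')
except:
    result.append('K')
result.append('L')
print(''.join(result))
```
JL

No exception, try block completes normally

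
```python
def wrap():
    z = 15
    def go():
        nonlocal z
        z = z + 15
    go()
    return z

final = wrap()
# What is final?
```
30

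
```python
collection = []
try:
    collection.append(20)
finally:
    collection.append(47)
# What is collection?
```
[20, 47]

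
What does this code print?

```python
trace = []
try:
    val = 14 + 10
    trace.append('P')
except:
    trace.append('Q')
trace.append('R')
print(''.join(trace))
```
PR

No exception, try block completes normally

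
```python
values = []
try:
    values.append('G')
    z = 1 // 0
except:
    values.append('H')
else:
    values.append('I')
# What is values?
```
['G', 'H']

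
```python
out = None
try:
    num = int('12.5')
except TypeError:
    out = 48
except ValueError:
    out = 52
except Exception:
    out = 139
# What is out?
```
52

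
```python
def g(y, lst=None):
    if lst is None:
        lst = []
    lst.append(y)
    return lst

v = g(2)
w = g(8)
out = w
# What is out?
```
[8]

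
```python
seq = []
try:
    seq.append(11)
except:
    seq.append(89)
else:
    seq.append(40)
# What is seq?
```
[11, 40]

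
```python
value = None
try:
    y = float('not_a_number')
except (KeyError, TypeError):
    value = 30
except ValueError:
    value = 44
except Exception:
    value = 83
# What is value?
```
44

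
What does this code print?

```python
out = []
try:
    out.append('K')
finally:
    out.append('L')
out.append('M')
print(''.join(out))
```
KLM

try/finally without except, no exception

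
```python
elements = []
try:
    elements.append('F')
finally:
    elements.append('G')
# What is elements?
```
['F', 'G']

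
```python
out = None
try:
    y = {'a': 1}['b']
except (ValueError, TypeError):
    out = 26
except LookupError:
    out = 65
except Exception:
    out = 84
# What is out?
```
65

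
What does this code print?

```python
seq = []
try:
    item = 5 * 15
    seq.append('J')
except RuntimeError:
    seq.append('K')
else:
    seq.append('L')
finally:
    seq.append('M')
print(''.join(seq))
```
JLM

else runs before finally when no exception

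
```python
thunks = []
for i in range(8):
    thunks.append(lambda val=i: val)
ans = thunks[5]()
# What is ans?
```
5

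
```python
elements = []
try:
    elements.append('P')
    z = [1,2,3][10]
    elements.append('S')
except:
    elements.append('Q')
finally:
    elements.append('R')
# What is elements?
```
['P', 'Q', 'R']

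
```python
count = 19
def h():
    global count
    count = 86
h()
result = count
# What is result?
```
86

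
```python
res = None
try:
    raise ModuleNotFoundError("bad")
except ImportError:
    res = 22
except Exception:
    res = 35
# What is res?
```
22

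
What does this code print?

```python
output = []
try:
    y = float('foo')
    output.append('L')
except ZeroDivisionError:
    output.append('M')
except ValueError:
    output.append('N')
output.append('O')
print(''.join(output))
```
NO

ValueError is caught by its specific handler, not ZeroDivisionError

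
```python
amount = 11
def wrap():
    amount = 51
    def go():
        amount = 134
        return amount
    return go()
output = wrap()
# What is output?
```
134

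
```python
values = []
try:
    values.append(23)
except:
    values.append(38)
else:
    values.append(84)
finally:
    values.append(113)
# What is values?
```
[23, 84, 113]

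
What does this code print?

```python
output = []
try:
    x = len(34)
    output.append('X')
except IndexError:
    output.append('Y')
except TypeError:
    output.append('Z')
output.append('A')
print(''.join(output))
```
ZA

TypeError is caught by its specific handler, not IndexError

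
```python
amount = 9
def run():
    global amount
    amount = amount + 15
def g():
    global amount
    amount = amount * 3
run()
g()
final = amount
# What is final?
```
72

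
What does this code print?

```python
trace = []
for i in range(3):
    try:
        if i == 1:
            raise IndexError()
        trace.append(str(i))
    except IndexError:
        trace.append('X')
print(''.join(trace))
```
0X2

Exception on i=1 caught, loop continues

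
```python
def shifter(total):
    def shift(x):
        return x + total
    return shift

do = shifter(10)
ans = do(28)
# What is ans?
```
38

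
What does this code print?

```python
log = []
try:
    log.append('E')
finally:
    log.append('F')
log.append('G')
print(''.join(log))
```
EFG

try/finally without except, no exception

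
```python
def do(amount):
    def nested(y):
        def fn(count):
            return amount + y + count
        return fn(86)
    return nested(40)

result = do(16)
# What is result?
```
142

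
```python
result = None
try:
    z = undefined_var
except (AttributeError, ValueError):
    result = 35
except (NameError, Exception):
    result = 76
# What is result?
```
76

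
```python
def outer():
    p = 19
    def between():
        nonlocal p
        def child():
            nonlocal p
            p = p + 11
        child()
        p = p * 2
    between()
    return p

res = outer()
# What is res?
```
60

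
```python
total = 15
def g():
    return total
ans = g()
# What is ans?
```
15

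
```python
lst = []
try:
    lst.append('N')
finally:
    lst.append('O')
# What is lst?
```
['N', 'O']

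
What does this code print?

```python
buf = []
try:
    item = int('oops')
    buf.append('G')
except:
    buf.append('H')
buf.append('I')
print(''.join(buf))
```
HI

Exception raised in try, caught by bare except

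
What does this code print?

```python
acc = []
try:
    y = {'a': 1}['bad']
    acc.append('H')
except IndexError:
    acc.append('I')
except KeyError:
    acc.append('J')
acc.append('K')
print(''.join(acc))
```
JK

KeyError is caught by its specific handler, not IndexError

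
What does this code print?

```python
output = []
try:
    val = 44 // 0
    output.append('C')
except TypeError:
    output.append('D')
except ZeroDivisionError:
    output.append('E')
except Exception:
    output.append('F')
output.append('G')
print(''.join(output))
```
EG

ZeroDivisionError matches before generic Exception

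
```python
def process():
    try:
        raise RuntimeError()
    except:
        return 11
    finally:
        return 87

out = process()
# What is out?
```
87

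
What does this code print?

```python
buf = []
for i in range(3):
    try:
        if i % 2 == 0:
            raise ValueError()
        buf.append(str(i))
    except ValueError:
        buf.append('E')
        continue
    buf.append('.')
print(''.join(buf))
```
E1.E

continue in except skips rest of loop body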